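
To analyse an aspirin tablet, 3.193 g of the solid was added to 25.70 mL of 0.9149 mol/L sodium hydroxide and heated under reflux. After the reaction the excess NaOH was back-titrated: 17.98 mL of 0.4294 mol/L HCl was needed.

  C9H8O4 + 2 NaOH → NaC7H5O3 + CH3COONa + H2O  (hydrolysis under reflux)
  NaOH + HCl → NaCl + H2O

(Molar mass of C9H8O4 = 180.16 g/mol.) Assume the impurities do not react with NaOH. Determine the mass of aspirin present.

1.423 g

n(NaOH) added = 0.02570 × 0.9149 = 0.02351 mol
n(HCl) used in back-titration = 0.01798 × 0.4294 = 7.721 × 10^-3 mol
n(NaOH) left over = 7.721 × 10^-3 mol (1:1 ratio)
n(NaOH) consumed by analyte = 0.02351 − 7.721 × 10^-3 = 0.01579 mol
From the 1:2 ratio, n(C9H8O4) = 1/2 × 0.01579 = 7.896 × 10^-3 mol
mass of C9H8O4 = 7.896 × 10^-3 × 180.16 = 1.423 g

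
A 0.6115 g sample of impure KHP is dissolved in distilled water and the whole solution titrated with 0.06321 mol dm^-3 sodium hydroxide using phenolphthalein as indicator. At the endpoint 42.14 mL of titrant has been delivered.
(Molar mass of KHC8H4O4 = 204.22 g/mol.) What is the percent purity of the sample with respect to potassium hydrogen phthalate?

KHC8H4O4 + NaOH → KNaC8H4O4 + H2O
n(NaOH) = 0.04214 L × 0.06321 mol/L = 2.664 × 10^-3 mol
n(KHC8H4O4) = 2.664 × 10^-3 mol (1:1 ratio)
mass of KHC8H4O4 = 2.664 × 10^-3 × 204.22 g/mol = 0.5440 g
% KHC8H4O4 = 0.5440 / 0.6115 × 100 = 88.96 %

88.96 %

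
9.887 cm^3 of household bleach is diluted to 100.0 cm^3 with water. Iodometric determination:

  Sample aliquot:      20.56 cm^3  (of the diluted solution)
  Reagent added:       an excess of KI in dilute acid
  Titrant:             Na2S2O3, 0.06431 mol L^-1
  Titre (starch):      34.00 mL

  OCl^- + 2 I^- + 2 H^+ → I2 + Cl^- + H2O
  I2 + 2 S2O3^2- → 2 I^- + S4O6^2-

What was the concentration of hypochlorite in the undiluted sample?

n(S2O3^2-) = 0.03400 × 0.06431 = 2.187 × 10^-3 mol
n(I2) = n(S2O3^2-)/2 = 1.093 × 10^-3 mol
n(OCl^-) in the aliquot = 1.093 × 10^-3 mol (1:1 ratio)
[OCl^-]_dilute = 1.093 × 10^-3 / 0.02056 = 0.05317 mol/L
[OCl^-]_original = 0.05317 × 100.0/9.887 = 0.5378 mol/L

0.5378 mol/L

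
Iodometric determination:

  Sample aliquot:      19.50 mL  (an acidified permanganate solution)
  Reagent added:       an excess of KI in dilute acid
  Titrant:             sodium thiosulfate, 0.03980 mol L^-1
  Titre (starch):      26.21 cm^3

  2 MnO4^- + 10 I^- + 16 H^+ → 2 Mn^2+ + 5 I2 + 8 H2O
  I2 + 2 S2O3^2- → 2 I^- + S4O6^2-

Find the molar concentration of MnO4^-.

n(S2O3^2-) = 0.02621 × 0.03980 = 1.043 × 10^-3 mol
n(I2) = n(S2O3^2-)/2 = 5.216 × 10^-4 mol
From the 2:5 ratio, n(MnO4^-) in the aliquot = 2/5 × 5.216 × 10^-4 = 2.086 × 10^-4 mol
[MnO4^-] = 2.086 × 10^-4 / 0.01950 = 0.01070 mol/L

0.01070 mol/L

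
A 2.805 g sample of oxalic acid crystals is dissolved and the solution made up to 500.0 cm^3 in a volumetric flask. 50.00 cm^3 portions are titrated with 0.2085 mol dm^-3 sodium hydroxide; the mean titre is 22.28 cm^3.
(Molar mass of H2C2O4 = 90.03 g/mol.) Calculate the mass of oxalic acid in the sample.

2.091 g

H2C2O4 + 2 NaOH → Na2C2O4 + 2 H2O
n(NaOH) per titration = 0.02228 × 0.2085 = 4.645 × 10^-3 mol
From the 1:2 ratio, n(H2C2O4) in each aliquot = 1/2 × 4.645 × 10^-3 = 2.323 × 10^-3 mol
n(H2C2O4) in the whole flask = 2.323 × 10^-3 × 500.0/50.00 = 0.02323 mol
mass of H2C2O4 = 0.02323 × 90.03 = 2.091 g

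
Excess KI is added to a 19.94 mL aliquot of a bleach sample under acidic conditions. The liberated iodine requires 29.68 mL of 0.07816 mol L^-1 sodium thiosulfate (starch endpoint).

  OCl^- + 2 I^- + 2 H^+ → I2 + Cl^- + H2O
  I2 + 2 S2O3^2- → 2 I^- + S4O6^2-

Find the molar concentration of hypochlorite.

0.05817 mol/L

n(S2O3^2-) = 0.02968 × 0.07816 = 2.320 × 10^-3 mol
n(I2) = n(S2O3^2-)/2 = 1.160 × 10^-3 mol
n(OCl^-) in the aliquot = 1.160 × 10^-3 mol (1:1 ratio)
[OCl^-] = 1.160 × 10^-3 / 0.01994 = 0.05817 mol/L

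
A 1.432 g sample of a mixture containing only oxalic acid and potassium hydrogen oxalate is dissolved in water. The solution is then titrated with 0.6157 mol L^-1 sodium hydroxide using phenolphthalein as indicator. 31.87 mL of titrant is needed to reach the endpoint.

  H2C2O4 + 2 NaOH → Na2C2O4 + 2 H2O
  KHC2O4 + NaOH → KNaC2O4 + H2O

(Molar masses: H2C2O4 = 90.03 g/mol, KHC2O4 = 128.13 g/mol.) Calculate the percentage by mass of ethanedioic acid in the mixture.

n(NaOH) = 0.03187 × 0.6157 = 0.01962 mol
Let x = n(H2C2O4), y = n(KHC2O4).
Titrant: 2x + 1y = 0.01962;  mass: 90.03x + 128.13y = 1.432
Solving, x = 6.510 × 10^-3 mol, y = 6.602 × 10^-3 mol
mass of H2C2O4 = 6.510 × 10^-3 × 90.03 = 0.5861 g
% H2C2O4 = 0.5861 / 1.432 × 100 = 40.93 %

40.93 %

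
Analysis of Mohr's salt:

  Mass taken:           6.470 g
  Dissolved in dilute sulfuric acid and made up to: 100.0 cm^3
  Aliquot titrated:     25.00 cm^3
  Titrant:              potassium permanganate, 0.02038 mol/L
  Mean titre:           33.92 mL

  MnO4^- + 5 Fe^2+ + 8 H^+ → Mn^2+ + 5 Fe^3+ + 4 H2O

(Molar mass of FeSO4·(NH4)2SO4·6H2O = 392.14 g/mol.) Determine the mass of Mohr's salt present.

5.422 g

n(KMnO4) per titration = 0.03392 × 0.02038 = 6.913 × 10^-4 mol
From the 5:1 ratio, n(FeSO4·(NH4)2SO4·6H2O) in each aliquot = 5/1 × 6.913 × 10^-4 = 3.456 × 10^-3 mol
n(FeSO4·(NH4)2SO4·6H2O) in the whole flask = 3.456 × 10^-3 × 100.0/25.00 = 0.01383 mol
mass of FeSO4·(NH4)2SO4·6H2O = 0.01383 × 392.14 = 5.422 g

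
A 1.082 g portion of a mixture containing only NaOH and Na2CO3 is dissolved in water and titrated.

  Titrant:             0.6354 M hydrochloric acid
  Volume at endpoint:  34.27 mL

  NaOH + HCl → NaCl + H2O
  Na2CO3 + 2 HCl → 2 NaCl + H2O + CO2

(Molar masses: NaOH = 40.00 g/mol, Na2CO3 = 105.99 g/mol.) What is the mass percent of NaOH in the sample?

20.48 %

n(HCl) = 0.03427 × 0.6354 = 0.02178 mol
Let x = n(NaOH), y = n(Na2CO3).
Titrant: 1x + 2y = 0.02178;  mass: 40.00x + 105.99y = 1.082
Solving, x = 5.539 × 10^-3 mol, y = 8.118 × 10^-3 mol
mass of NaOH = 5.539 × 10^-3 × 40.00 = 0.2215 g
% NaOH = 0.2215 / 1.082 × 100 = 20.48 %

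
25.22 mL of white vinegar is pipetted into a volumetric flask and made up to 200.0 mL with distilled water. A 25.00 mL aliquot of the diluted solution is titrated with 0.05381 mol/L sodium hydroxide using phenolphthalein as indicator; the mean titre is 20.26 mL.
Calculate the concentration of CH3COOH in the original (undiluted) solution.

0.3458 mol/L

CH3COOH + NaOH → CH3COONa + H2O
n(NaOH) = 0.02026 × 0.05381 = 1.090 × 10^-3 mol
n(CH3COOH) in the aliquot = 1.090 × 10^-3 mol (1:1 ratio)
[CH3COOH]_dilute = 1.090 × 10^-3 / 0.02500 = 0.04361 mol/L
Dilution factor = 200.0 / 25.22 = 7.930
[CH3COOH]_stock = 0.04361 × 7.930 = 0.3458 mol/L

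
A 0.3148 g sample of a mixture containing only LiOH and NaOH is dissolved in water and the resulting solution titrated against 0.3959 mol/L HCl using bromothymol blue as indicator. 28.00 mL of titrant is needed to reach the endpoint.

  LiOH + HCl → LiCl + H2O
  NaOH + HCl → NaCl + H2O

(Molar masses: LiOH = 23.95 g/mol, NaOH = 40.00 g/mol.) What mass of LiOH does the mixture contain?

0.1919 g

n(HCl) = 0.02800 × 0.3959 = 0.01109 mol
Let x = n(LiOH), y = n(NaOH).
Titrant: 1x + 1y = 0.01109;  mass: 23.95x + 40.00y = 0.3148
Solving, x = 8.013 × 10^-3 mol, y = 3.072 × 10^-3 mol
mass of LiOH = 8.013 × 10^-3 × 23.95 = 0.1919 g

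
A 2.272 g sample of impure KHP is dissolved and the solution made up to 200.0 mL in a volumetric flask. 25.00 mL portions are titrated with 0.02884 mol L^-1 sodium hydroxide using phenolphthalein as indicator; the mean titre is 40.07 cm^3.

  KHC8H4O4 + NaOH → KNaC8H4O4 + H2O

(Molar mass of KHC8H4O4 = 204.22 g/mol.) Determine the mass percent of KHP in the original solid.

83.10 %

n(NaOH) per titration = 0.04007 × 0.02884 = 1.156 × 10^-3 mol
n(KHC8H4O4) in each aliquot = 1.156 × 10^-3 mol (1:1 ratio)
n(KHC8H4O4) in the whole flask = 1.156 × 10^-3 × 200.0/25.00 = 9.245 × 10^-3 mol
mass of KHC8H4O4 = 9.245 × 10^-3 × 204.22 = 1.888 g
% KHC8H4O4 = 1.888 / 2.272 × 100 = 83.10 %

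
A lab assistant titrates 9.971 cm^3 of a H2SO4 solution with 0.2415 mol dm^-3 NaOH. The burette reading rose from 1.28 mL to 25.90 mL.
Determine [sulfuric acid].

H2SO4 + 2 NaOH → Na2SO4 + 2 H2O
n(NaOH) = 0.02462 L × 0.2415 mol/L = 5.946 × 10^-3 mol
From the 1:2 mole ratio, n(H2SO4) = 1/2 × 5.946 × 10^-3 = 2.973 × 10^-3 mol
[H2SO4] = 2.973 × 10^-3 mol / 0.009971 L = 0.2982 mol/L

0.2982 mol/L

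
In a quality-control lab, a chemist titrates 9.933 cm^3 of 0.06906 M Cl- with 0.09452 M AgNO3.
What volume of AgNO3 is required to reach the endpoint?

7.257 mL

Ag^+ + Cl^- → AgCl(s)
n(Cl-) = 0.009933 L × 0.06906 mol/L = 6.860 × 10^-4 mol
n(AgNO3) = 6.860 × 10^-4 mol (1:1 stoichiometry)
V(AgNO3) = 6.860 × 10^-4 mol / 0.09452 mol/L = 0.007257 L = 7.257 mL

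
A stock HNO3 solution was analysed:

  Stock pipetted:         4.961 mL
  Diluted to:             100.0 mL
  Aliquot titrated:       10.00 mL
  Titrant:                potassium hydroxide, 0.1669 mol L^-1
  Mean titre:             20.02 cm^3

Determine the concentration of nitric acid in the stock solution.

6.735 mol/L

HNO3 + KOH → KNO3 + H2O
n(KOH) = 0.02002 × 0.1669 = 3.341 × 10^-3 mol
n(HNO3) in the aliquot = 3.341 × 10^-3 mol (1:1 ratio)
[HNO3]_dilute = 3.341 × 10^-3 / 0.01000 = 0.3341 mol/L
Dilution factor = 100.0 / 4.961 = 20.16
[HNO3]_stock = 0.3341 × 20.16 = 6.735 mol/L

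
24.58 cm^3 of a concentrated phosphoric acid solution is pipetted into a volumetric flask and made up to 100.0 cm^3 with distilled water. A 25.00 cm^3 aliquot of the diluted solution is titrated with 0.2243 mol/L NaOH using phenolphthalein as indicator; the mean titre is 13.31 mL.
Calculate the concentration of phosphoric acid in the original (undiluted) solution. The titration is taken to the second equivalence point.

0.2429 mol/L

H3PO4 + 2 NaOH → Na2HPO4 + 2 H2O
n(NaOH) = 0.01331 × 0.2243 = 2.985 × 10^-3 mol
From the 1:2 ratio, n(H3PO4) in the aliquot = 1/2 × 2.985 × 10^-3 = 1.493 × 10^-3 mol
[H3PO4]_dilute = 1.493 × 10^-3 / 0.02500 = 0.05971 mol/L
Dilution factor = 100.0 / 24.58 = 4.068
[H3PO4]_stock = 0.05971 × 4.068 = 0.2429 mol/L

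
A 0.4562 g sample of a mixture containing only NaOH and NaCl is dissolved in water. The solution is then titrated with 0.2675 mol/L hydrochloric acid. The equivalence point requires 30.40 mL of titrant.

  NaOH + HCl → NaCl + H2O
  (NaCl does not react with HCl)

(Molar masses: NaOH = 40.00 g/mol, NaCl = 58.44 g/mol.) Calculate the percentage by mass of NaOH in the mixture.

71.30 %

n(HCl) = 0.03040 × 0.2675 = 8.132 × 10^-3 mol
Let x = n(NaOH), y = n(NaCl).
Titrant: 1x = 8.132 × 10^-3;  mass: 40.00x + 58.44y = 0.4562
Solving, x = 8.132 × 10^-3 mol, y = 2.240 × 10^-3 mol
mass of NaOH = 8.132 × 10^-3 × 40.00 = 0.3253 g
% NaOH = 0.3253 / 0.4562 × 100 = 71.30 %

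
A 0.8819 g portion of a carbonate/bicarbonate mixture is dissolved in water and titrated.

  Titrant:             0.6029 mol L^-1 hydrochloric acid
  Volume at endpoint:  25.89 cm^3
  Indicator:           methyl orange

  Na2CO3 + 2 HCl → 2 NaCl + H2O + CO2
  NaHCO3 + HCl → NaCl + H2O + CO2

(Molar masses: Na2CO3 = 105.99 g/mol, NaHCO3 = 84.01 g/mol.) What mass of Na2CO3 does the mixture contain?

0.7337 g

n(HCl) = 0.02589 × 0.6029 = 0.01561 mol
Let x = n(Na2CO3), y = n(NaHCO3).
Titrant: 2x + 1y = 0.01561;  mass: 105.99x + 84.01y = 0.8819
Solving, x = 6.923 × 10^-3 mol, y = 1.764 × 10^-3 mol
mass of Na2CO3 = 6.923 × 10^-3 × 105.99 = 0.7337 g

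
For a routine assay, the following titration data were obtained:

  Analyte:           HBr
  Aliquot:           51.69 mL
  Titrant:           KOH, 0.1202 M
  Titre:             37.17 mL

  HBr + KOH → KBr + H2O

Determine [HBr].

0.08644 M

n(KOH) = 0.03717 L × 0.1202 mol/L = 4.468 × 10^-3 mol
n(HBr) = 4.468 × 10^-3 mol (1:1 mole ratio)
[HBr] = 4.468 × 10^-3 mol / 0.05169 L = 0.08644 mol/L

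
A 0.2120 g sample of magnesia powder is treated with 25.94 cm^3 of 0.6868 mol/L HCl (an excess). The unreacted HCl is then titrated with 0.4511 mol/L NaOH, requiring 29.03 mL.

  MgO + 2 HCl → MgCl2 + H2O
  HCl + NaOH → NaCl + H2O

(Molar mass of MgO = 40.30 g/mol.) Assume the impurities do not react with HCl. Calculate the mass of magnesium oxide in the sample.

n(HCl) added = 0.02594 × 0.6868 = 0.01782 mol
n(NaOH) used in back-titration = 0.02903 × 0.4511 = 0.01310 mol
n(HCl) left over = 0.01310 mol (1:1 ratio)
n(HCl) consumed by analyte = 0.01782 − 0.01310 = 4.720 × 10^-3 mol
From the 1:2 ratio, n(MgO) = 1/2 × 4.720 × 10^-3 = 2.360 × 10^-3 mol
mass of MgO = 2.360 × 10^-3 × 40.30 = 0.09511 g

0.09511 g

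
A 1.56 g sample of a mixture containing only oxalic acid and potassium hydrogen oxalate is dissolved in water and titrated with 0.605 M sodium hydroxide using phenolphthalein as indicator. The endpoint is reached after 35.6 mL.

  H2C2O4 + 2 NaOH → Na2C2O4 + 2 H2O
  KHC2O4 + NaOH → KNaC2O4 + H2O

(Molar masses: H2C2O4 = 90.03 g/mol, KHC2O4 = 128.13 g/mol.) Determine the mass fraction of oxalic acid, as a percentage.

41.6 %

n(NaOH) = 0.0356 × 0.605 = 0.0215 mol
Let x = n(H2C2O4), y = n(KHC2O4).
Titrant: 2x + 1y = 0.0215;  mass: 90.03x + 128.13y = 1.56
Solving, x = 7.22 × 10^-3 mol, y = 7.10 × 10^-3 mol
mass of H2C2O4 = 7.22 × 10^-3 × 90.03 = 0.650 g
% H2C2O4 = 0.650 / 1.56 × 100 = 41.6 %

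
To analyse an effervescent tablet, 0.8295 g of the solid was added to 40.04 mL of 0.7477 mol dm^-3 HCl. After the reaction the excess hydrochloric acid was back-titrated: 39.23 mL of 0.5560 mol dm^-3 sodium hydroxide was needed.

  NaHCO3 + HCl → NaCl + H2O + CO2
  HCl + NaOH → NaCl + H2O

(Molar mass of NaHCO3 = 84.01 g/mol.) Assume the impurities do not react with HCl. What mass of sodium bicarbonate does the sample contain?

0.6827 g

n(HCl) added = 0.04004 × 0.7477 = 0.02994 mol
n(NaOH) used in back-titration = 0.03923 × 0.5560 = 0.02181 mol
n(HCl) left over = 0.02181 mol (1:1 ratio)
n(HCl) consumed by analyte = 0.02994 − 0.02181 = 8.126 × 10^-3 mol
n(NaHCO3) = 8.126 × 10^-3 mol (1:1 ratio)
mass of NaHCO3 = 8.126 × 10^-3 × 84.01 = 0.6827 g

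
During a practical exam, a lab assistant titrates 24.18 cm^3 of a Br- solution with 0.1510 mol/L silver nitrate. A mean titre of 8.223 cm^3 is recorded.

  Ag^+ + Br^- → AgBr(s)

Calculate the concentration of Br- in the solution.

0.05135 mol/L

n(AgNO3) = 0.008223 L × 0.1510 mol/L = 1.242 × 10^-3 mol
n(Br-) = 1.242 × 10^-3 mol (1:1 mole ratio)
[Br-] = 1.242 × 10^-3 mol / 0.02418 L = 0.05135 mol/L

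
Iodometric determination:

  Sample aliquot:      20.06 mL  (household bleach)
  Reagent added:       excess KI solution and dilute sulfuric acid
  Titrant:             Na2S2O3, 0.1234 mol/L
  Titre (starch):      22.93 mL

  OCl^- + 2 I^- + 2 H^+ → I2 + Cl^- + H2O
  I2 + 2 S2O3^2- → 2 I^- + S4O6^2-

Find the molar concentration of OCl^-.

0.07053 mol/L

n(S2O3^2-) = 0.02293 × 0.1234 = 2.830 × 10^-3 mol
n(I2) = n(S2O3^2-)/2 = 1.415 × 10^-3 mol
n(OCl^-) in the aliquot = 1.415 × 10^-3 mol (1:1 ratio)
[OCl^-] = 1.415 × 10^-3 / 0.02006 = 0.07053 mol/L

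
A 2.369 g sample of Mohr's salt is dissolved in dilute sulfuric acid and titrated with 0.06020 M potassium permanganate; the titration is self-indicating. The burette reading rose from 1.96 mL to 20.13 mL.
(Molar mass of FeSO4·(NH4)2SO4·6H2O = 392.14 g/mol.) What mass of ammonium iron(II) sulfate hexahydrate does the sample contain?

MnO4^- + 5 Fe^2+ + 8 H^+ → Mn^2+ + 5 Fe^3+ + 4 H2O
n(KMnO4) = 0.01817 L × 0.06020 mol/L = 1.094 × 10^-3 mol
From the 5:1 ratio, n(FeSO4·(NH4)2SO4·6H2O) = 5/1 × 1.094 × 10^-3 = 5.469 × 10^-3 mol
mass of FeSO4·(NH4)2SO4·6H2O = 5.469 × 10^-3 × 392.14 g/mol = 2.145 g

2.145 g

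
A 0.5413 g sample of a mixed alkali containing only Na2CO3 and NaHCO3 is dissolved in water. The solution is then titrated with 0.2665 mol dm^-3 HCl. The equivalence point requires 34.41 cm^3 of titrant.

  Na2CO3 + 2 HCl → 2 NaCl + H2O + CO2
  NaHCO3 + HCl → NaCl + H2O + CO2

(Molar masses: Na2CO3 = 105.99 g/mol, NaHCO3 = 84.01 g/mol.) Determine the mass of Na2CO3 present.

0.3915 g

n(HCl) = 0.03441 × 0.2665 = 9.170 × 10^-3 mol
Let x = n(Na2CO3), y = n(NaHCO3).
Titrant: 2x + 1y = 9.170 × 10^-3;  mass: 105.99x + 84.01y = 0.5413
Solving, x = 3.693 × 10^-3 mol, y = 1.784 × 10^-3 mol
mass of Na2CO3 = 3.693 × 10^-3 × 105.99 = 0.3915 g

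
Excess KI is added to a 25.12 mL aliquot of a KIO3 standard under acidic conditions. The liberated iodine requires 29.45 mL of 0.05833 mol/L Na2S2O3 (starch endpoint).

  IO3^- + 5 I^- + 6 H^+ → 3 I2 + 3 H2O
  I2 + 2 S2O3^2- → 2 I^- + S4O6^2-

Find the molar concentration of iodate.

0.01140 mol/L

n(S2O3^2-) = 0.02945 × 0.05833 = 1.718 × 10^-3 mol
n(I2) = n(S2O3^2-)/2 = 8.589 × 10^-4 mol
From the 1:3 ratio, n(IO3^-) in the aliquot = 1/3 × 8.589 × 10^-4 = 2.863 × 10^-4 mol
[IO3^-] = 2.863 × 10^-4 / 0.02512 = 0.01140 mol/L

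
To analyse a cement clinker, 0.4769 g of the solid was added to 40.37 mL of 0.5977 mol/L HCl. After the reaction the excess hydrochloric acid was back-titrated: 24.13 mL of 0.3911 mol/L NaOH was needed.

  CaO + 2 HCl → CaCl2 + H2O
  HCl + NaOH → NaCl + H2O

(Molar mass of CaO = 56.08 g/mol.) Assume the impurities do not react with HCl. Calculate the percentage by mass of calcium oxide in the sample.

86.38 %

n(HCl) added = 0.04037 × 0.5977 = 0.02413 mol
n(NaOH) used in back-titration = 0.02413 × 0.3911 = 9.437 × 10^-3 mol
n(HCl) left over = 9.437 × 10^-3 mol (1:1 ratio)
n(HCl) consumed by analyte = 0.02413 − 9.437 × 10^-3 = 0.01469 mol
From the 1:2 ratio, n(CaO) = 1/2 × 0.01469 = 7.346 × 10^-3 mol
mass of CaO = 7.346 × 10^-3 × 56.08 = 0.4120 g
% CaO = 0.4120 / 0.4769 × 100 = 86.38 %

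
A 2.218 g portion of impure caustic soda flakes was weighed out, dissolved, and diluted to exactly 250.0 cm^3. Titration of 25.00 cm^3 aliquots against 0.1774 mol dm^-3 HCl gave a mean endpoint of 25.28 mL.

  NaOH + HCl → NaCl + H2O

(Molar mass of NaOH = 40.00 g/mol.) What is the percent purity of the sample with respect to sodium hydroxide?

n(HCl) per titration = 0.02528 × 0.1774 = 4.485 × 10^-3 mol
n(NaOH) in each aliquot = 4.485 × 10^-3 mol (1:1 ratio)
n(NaOH) in the whole flask = 4.485 × 10^-3 × 250.0/25.00 = 0.04485 mol
mass of NaOH = 0.04485 × 40.00 = 1.794 g
% NaOH = 1.794 / 2.218 × 100 = 80.88 %

80.88 %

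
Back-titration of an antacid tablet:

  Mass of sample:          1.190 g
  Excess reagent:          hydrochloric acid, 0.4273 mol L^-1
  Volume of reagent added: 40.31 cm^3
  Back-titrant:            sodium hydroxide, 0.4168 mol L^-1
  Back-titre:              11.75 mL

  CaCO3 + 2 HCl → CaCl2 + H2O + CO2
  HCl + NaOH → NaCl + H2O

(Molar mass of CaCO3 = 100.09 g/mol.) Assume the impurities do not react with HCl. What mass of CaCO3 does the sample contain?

n(HCl) added = 0.04031 × 0.4273 = 0.01722 mol
n(NaOH) used in back-titration = 0.01175 × 0.4168 = 4.897 × 10^-3 mol
n(HCl) left over = 4.897 × 10^-3 mol (1:1 ratio)
n(HCl) consumed by analyte = 0.01722 − 4.897 × 10^-3 = 0.01233 mol
From the 1:2 ratio, n(CaCO3) = 1/2 × 0.01233 = 6.164 × 10^-3 mol
mass of CaCO3 = 6.164 × 10^-3 × 100.09 = 0.6169 g

0.6169 g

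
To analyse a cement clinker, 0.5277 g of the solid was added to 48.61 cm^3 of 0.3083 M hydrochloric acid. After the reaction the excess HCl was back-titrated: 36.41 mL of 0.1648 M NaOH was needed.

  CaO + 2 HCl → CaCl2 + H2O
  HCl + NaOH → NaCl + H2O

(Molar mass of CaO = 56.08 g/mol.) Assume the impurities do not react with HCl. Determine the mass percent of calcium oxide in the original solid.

n(HCl) added = 0.04861 × 0.3083 = 0.01499 mol
n(NaOH) used in back-titration = 0.03641 × 0.1648 = 6.000 × 10^-3 mol
n(HCl) left over = 6.000 × 10^-3 mol (1:1 ratio)
n(HCl) consumed by analyte = 0.01499 − 6.000 × 10^-3 = 8.986 × 10^-3 mol
From the 1:2 ratio, n(CaO) = 1/2 × 8.986 × 10^-3 = 4.493 × 10^-3 mol
mass of CaO = 4.493 × 10^-3 × 56.08 = 0.2520 g
% CaO = 0.2520 / 0.5277 × 100 = 47.75 %

47.75 %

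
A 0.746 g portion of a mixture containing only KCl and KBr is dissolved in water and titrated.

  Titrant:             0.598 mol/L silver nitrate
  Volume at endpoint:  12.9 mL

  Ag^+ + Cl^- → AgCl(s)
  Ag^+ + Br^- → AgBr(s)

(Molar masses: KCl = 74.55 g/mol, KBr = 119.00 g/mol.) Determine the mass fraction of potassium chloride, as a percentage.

n(AgNO3) = 0.0129 × 0.598 = 7.71 × 10^-3 mol
Let x = n(KCl), y = n(KBr).
Titrant: 1x + 1y = 7.71 × 10^-3;  mass: 74.55x + 119.00y = 0.746
Solving, x = 3.87 × 10^-3 mol, y = 3.84 × 10^-3 mol
mass of KCl = 3.87 × 10^-3 × 74.55 = 0.288 g
% KCl = 0.288 / 0.746 × 100 = 38.7 %

38.7 %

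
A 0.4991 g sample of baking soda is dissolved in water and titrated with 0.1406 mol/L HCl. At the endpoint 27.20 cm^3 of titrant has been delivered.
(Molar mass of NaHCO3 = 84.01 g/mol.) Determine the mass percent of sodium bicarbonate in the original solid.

NaHCO3 + HCl → NaCl + H2O + CO2
n(HCl) = 0.02720 L × 0.1406 mol/L = 3.824 × 10^-3 mol
n(NaHCO3) = 3.824 × 10^-3 mol (1:1 ratio)
mass of NaHCO3 = 3.824 × 10^-3 × 84.01 g/mol = 0.3213 g
% NaHCO3 = 0.3213 / 0.4991 × 100 = 64.37 %

64.37 %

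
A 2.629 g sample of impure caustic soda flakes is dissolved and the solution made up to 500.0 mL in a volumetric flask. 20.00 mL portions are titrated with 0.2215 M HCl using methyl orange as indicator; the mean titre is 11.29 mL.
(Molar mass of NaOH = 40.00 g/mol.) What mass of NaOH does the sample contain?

NaOH + HCl → NaCl + H2O
n(HCl) per titration = 0.01129 × 0.2215 = 2.501 × 10^-3 mol
n(NaOH) in each aliquot = 2.501 × 10^-3 mol (1:1 ratio)
n(NaOH) in the whole flask = 2.501 × 10^-3 × 500.0/20.00 = 0.06252 mol
mass of NaOH = 0.06252 × 40.00 = 2.501 g

2.501 g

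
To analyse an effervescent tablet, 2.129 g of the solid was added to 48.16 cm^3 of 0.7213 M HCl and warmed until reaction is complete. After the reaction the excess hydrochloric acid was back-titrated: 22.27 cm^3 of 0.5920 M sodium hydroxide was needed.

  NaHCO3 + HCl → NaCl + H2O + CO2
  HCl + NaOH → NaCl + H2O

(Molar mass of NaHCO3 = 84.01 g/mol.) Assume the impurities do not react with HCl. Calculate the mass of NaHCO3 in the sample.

n(HCl) added = 0.04816 × 0.7213 = 0.03474 mol
n(NaOH) used in back-titration = 0.02227 × 0.5920 = 0.01318 mol
n(HCl) left over = 0.01318 mol (1:1 ratio)
n(HCl) consumed by analyte = 0.03474 − 0.01318 = 0.02155 mol
n(NaHCO3) = 0.02155 mol (1:1 ratio)
mass of NaHCO3 = 0.02155 × 84.01 = 1.811 g

1.811 g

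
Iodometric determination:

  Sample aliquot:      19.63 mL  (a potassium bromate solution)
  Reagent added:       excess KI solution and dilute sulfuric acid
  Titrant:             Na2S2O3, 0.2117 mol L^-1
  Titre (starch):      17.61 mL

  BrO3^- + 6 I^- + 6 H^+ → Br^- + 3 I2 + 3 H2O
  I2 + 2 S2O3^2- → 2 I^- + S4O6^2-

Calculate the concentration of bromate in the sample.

0.03165 mol/L

n(S2O3^2-) = 0.01761 × 0.2117 = 3.728 × 10^-3 mol
n(I2) = n(S2O3^2-)/2 = 1.864 × 10^-3 mol
From the 1:3 ratio, n(BrO3^-) in the aliquot = 1/3 × 1.864 × 10^-3 = 6.213 × 10^-4 mol
[BrO3^-] = 6.213 × 10^-4 / 0.01963 = 0.03165 mol/L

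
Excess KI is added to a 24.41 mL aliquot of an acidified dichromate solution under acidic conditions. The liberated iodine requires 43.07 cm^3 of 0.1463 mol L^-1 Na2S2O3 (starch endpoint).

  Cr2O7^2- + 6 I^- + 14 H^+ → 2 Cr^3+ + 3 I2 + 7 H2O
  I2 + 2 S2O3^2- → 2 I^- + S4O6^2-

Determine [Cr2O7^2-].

0.04302 mol/L

n(S2O3^2-) = 0.04307 × 0.1463 = 6.301 × 10^-3 mol
n(I2) = n(S2O3^2-)/2 = 3.151 × 10^-3 mol
From the 1:3 ratio, n(Cr2O7^2-) in the aliquot = 1/3 × 3.151 × 10^-3 = 1.050 × 10^-3 mol
[Cr2O7^2-] = 1.050 × 10^-3 / 0.02441 = 0.04302 mol/L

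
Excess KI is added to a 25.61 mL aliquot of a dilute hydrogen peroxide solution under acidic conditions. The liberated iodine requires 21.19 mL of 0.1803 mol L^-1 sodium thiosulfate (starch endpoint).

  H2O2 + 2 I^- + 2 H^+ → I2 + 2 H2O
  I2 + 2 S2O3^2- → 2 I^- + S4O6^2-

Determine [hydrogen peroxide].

n(S2O3^2-) = 0.02119 × 0.1803 = 3.821 × 10^-3 mol
n(I2) = n(S2O3^2-)/2 = 1.910 × 10^-3 mol
n(H2O2) in the aliquot = 1.910 × 10^-3 mol (1:1 ratio)
[H2O2] = 1.910 × 10^-3 / 0.02561 = 0.07459 mol/L

0.07459 mol/L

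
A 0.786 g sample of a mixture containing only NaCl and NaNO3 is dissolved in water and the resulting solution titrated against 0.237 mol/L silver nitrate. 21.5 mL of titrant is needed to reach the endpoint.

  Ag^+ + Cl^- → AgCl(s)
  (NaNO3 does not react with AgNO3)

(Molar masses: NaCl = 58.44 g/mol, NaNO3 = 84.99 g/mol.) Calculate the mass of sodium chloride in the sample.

n(AgNO3) = 0.0215 × 0.237 = 5.10 × 10^-3 mol
Let x = n(NaCl), y = n(NaNO3).
Titrant: 1x = 5.10 × 10^-3;  mass: 58.44x + 84.99y = 0.786
Solving, x = 5.10 × 10^-3 mol, y = 5.74 × 10^-3 mol
mass of NaCl = 5.10 × 10^-3 × 58.44 = 0.298 g

0.298 g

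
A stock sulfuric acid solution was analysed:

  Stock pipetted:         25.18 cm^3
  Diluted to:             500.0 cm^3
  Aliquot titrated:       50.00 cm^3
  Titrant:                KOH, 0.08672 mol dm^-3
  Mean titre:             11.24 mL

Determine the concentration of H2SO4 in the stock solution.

0.1936 mol/L

H2SO4 + 2 KOH → K2SO4 + 2 H2O
n(KOH) = 0.01124 × 0.08672 = 9.747 × 10^-4 mol
From the 1:2 ratio, n(H2SO4) in the aliquot = 1/2 × 9.747 × 10^-4 = 4.874 × 10^-4 mol
[H2SO4]_dilute = 4.874 × 10^-4 / 0.05000 = 0.009747 mol/L
Dilution factor = 500.0 / 25.18 = 19.86
[H2SO4]_stock = 0.009747 × 19.86 = 0.1936 mol/L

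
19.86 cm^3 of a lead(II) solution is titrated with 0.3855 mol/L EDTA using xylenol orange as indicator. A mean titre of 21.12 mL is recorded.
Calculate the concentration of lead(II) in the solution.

Pb^2+ + EDTA^4- → [Pb(EDTA)]^2-
n(EDTA) = 0.02112 L × 0.3855 mol/L = 8.142 × 10^-3 mol
n(Pb2+) = 8.142 × 10^-3 mol (1:1 mole ratio)
[Pb2+] = 8.142 × 10^-3 mol / 0.01986 L = 0.4100 mol/L

0.4100 mol/L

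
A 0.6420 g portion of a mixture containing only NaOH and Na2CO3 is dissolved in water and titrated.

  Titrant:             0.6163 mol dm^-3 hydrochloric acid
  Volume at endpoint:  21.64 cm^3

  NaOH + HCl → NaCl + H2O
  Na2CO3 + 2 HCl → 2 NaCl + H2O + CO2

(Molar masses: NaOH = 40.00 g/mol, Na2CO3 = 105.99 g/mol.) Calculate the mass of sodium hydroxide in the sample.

0.1994 g

n(HCl) = 0.02164 × 0.6163 = 0.01334 mol
Let x = n(NaOH), y = n(Na2CO3).
Titrant: 1x + 2y = 0.01334;  mass: 40.00x + 105.99y = 0.6420
Solving, x = 4.985 × 10^-3 mol, y = 4.176 × 10^-3 mol
mass of NaOH = 4.985 × 10^-3 × 40.00 = 0.1994 g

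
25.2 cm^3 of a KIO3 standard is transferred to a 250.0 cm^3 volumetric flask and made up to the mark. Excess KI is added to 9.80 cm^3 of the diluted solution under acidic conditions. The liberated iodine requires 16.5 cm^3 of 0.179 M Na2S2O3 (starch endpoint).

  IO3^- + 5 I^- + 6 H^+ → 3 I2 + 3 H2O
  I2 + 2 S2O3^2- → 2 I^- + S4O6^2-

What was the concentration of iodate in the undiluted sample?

0.498 M

n(S2O3^2-) = 0.0165 × 0.179 = 2.95 × 10^-3 mol
n(I2) = n(S2O3^2-)/2 = 1.48 × 10^-3 mol
From the 1:3 ratio, n(IO3^-) in the aliquot = 1/3 × 1.48 × 10^-3 = 4.92 × 10^-4 mol
[IO3^-]_dilute = 4.92 × 10^-4 / 0.00980 = 0.0502 mol/L
[IO3^-]_original = 0.0502 × 250.0/25.2 = 0.498 mol/L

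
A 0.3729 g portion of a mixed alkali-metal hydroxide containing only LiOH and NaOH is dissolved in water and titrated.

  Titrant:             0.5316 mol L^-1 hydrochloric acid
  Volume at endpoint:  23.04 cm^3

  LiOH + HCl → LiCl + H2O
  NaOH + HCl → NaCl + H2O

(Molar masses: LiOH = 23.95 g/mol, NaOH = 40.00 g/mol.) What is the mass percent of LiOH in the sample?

46.83 %

n(HCl) = 0.02304 × 0.5316 = 0.01225 mol
Let x = n(LiOH), y = n(NaOH).
Titrant: 1x + 1y = 0.01225;  mass: 23.95x + 40.00y = 0.3729
Solving, x = 7.291 × 10^-3 mol, y = 4.957 × 10^-3 mol
mass of LiOH = 7.291 × 10^-3 × 23.95 = 0.1746 g
% LiOH = 0.1746 / 0.3729 × 100 = 46.83 %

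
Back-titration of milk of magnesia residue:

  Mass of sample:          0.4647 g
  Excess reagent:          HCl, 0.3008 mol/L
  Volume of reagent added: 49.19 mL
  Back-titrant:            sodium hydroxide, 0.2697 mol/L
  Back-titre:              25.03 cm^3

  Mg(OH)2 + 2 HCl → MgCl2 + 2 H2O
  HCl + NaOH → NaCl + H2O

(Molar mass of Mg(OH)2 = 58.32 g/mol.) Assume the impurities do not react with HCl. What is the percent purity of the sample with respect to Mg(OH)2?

n(HCl) added = 0.04919 × 0.3008 = 0.01480 mol
n(NaOH) used in back-titration = 0.02503 × 0.2697 = 6.751 × 10^-3 mol
n(HCl) left over = 6.751 × 10^-3 mol (1:1 ratio)
n(HCl) consumed by analyte = 0.01480 − 6.751 × 10^-3 = 8.046 × 10^-3 mol
From the 1:2 ratio, n(Mg(OH)2) = 1/2 × 8.046 × 10^-3 = 4.023 × 10^-3 mol
mass of Mg(OH)2 = 4.023 × 10^-3 × 58.32 = 0.2346 g
% Mg(OH)2 = 0.2346 / 0.4647 × 100 = 50.49 %

50.49 %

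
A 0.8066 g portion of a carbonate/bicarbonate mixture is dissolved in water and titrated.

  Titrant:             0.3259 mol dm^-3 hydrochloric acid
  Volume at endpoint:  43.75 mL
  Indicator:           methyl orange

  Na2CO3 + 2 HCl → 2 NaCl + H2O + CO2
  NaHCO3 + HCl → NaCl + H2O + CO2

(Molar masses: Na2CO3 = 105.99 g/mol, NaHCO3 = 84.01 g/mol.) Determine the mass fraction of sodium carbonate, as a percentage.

n(HCl) = 0.04375 × 0.3259 = 0.01426 mol
Let x = n(Na2CO3), y = n(NaHCO3).
Titrant: 2x + 1y = 0.01426;  mass: 105.99x + 84.01y = 0.8066
Solving, x = 6.307 × 10^-3 mol, y = 1.644 × 10^-3 mol
mass of Na2CO3 = 6.307 × 10^-3 × 105.99 = 0.6685 g
% Na2CO3 = 0.6685 / 0.8066 × 100 = 82.88 %

82.88 %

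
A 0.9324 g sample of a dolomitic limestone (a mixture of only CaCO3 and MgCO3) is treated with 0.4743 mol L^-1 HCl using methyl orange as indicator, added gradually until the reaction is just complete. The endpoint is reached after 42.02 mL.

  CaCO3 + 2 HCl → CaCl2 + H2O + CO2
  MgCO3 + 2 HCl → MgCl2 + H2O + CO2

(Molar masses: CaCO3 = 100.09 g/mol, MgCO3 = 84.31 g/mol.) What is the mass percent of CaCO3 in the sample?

n(HCl) = 0.04202 × 0.4743 = 0.01993 mol
Let x = n(CaCO3), y = n(MgCO3).
Titrant: 2x + 2y = 0.01993;  mass: 100.09x + 84.31y = 0.9324
Solving, x = 5.846 × 10^-3 mol, y = 4.119 × 10^-3 mol
mass of CaCO3 = 5.846 × 10^-3 × 100.09 = 0.5851 g
% CaCO3 = 0.5851 / 0.9324 × 100 = 62.75 %

62.75 %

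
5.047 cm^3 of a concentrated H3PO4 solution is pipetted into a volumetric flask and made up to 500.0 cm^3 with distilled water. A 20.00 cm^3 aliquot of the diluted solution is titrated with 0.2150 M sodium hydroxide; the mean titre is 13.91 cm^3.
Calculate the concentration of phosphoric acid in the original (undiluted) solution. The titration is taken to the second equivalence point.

H3PO4 + 2 NaOH → Na2HPO4 + 2 H2O
n(NaOH) = 0.01391 × 0.2150 = 2.991 × 10^-3 mol
From the 1:2 ratio, n(H3PO4) in the aliquot = 1/2 × 2.991 × 10^-3 = 1.495 × 10^-3 mol
[H3PO4]_dilute = 1.495 × 10^-3 / 0.02000 = 0.07477 mol/L
Dilution factor = 500.0 / 5.047 = 99.07
[H3PO4]_stock = 0.07477 × 99.07 = 7.407 mol/L

7.407 M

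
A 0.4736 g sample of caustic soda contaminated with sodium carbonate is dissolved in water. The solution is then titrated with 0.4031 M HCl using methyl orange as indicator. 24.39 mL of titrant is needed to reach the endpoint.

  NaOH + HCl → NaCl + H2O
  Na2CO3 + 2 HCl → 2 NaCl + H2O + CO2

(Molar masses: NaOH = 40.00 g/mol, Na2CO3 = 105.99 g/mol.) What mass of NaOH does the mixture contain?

0.1460 g

n(HCl) = 0.02439 × 0.4031 = 9.832 × 10^-3 mol
Let x = n(NaOH), y = n(Na2CO3).
Titrant: 1x + 2y = 9.832 × 10^-3;  mass: 40.00x + 105.99y = 0.4736
Solving, x = 3.650 × 10^-3 mol, y = 3.091 × 10^-3 mol
mass of NaOH = 3.650 × 10^-3 × 40.00 = 0.1460 g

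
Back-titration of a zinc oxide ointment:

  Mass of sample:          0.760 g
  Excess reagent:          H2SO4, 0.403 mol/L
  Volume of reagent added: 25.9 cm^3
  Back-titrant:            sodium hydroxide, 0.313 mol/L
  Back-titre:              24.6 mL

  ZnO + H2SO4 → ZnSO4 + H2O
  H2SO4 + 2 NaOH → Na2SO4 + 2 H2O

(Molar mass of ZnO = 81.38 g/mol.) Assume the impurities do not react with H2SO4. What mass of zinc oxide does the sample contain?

0.536 g

n(H2SO4) added = 0.0259 × 0.403 = 0.0104 mol
n(NaOH) used in back-titration = 0.0246 × 0.313 = 7.70 × 10^-3 mol
From the 1:2 ratio, n(H2SO4) left over = 1/2 × 7.70 × 10^-3 = 3.85 × 10^-3 mol
n(H2SO4) consumed by analyte = 0.0104 − 3.85 × 10^-3 = 6.59 × 10^-3 mol
n(ZnO) = 6.59 × 10^-3 mol (1:1 ratio)
mass of ZnO = 6.59 × 10^-3 × 81.38 = 0.536 g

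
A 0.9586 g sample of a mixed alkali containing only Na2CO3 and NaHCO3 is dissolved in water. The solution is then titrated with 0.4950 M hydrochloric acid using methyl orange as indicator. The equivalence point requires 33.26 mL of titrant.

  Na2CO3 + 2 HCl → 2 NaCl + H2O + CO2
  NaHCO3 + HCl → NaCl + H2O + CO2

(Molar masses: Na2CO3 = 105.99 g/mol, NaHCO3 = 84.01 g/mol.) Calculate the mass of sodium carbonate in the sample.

n(HCl) = 0.03326 × 0.4950 = 0.01646 mol
Let x = n(Na2CO3), y = n(NaHCO3).
Titrant: 2x + 1y = 0.01646;  mass: 105.99x + 84.01y = 0.9586
Solving, x = 6.844 × 10^-3 mol, y = 2.776 × 10^-3 mol
mass of Na2CO3 = 6.844 × 10^-3 × 105.99 = 0.7254 g

0.7254 g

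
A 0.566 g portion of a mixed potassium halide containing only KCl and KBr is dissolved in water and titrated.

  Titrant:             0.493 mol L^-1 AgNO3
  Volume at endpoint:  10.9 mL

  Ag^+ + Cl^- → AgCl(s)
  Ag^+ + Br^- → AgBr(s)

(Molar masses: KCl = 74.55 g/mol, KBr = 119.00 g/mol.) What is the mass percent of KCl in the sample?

21.8 %

n(AgNO3) = 0.0109 × 0.493 = 5.37 × 10^-3 mol
Let x = n(KCl), y = n(KBr).
Titrant: 1x + 1y = 5.37 × 10^-3;  mass: 74.55x + 119.00y = 0.566
Solving, x = 1.65 × 10^-3 mol, y = 3.72 × 10^-3 mol
mass of KCl = 1.65 × 10^-3 × 74.55 = 0.123 g
% KCl = 0.123 / 0.566 × 100 = 21.8 %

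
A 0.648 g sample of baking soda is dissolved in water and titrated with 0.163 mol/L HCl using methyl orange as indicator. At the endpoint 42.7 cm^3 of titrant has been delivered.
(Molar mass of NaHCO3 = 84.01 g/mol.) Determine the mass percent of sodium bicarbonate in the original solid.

90.2 %

NaHCO3 + HCl → NaCl + H2O + CO2
n(HCl) = 0.0427 L × 0.163 mol/L = 6.96 × 10^-3 mol
n(NaHCO3) = 6.96 × 10^-3 mol (1:1 ratio)
mass of NaHCO3 = 6.96 × 10^-3 × 84.01 g/mol = 0.585 g
% NaHCO3 = 0.585 / 0.648 × 100 = 90.2 %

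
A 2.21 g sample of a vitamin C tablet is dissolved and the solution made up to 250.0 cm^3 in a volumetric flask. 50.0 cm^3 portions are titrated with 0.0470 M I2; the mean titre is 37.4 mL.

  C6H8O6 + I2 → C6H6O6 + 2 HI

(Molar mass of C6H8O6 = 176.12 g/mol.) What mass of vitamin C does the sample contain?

n(I2) per titration = 0.0374 × 0.0470 = 1.76 × 10^-3 mol
n(C6H8O6) in each aliquot = 1.76 × 10^-3 mol (1:1 ratio)
n(C6H8O6) in the whole flask = 1.76 × 10^-3 × 250.0/50.0 = 8.79 × 10^-3 mol
mass of C6H8O6 = 8.79 × 10^-3 × 176.12 = 1.55 g

1.55 g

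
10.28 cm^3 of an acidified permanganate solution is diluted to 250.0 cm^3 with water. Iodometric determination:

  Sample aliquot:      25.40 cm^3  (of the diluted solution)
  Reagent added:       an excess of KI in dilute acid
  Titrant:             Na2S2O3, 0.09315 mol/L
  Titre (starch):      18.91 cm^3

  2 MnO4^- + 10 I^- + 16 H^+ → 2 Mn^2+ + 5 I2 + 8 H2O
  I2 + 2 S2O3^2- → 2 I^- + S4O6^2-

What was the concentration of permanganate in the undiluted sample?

n(S2O3^2-) = 0.01891 × 0.09315 = 1.761 × 10^-3 mol
n(I2) = n(S2O3^2-)/2 = 8.807 × 10^-4 mol
From the 2:5 ratio, n(MnO4^-) in the aliquot = 2/5 × 8.807 × 10^-4 = 3.523 × 10^-4 mol
[MnO4^-]_dilute = 3.523 × 10^-4 / 0.02540 = 0.01387 mol/L
[MnO4^-]_original = 0.01387 × 250.0/10.28 = 0.3373 mol/L

0.3373 mol/L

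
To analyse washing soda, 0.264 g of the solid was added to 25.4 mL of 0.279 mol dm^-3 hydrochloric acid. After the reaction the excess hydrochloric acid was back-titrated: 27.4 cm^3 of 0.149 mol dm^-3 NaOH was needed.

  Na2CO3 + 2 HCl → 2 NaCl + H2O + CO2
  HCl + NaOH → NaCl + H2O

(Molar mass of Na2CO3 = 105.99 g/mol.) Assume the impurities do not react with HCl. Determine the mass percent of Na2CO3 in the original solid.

n(HCl) added = 0.0254 × 0.279 = 7.09 × 10^-3 mol
n(NaOH) used in back-titration = 0.0274 × 0.149 = 4.08 × 10^-3 mol
n(HCl) left over = 4.08 × 10^-3 mol (1:1 ratio)
n(HCl) consumed by analyte = 7.09 × 10^-3 − 4.08 × 10^-3 = 3.00 × 10^-3 mol
From the 1:2 ratio, n(Na2CO3) = 1/2 × 3.00 × 10^-3 = 1.50 × 10^-3 mol
mass of Na2CO3 = 1.50 × 10^-3 × 105.99 = 0.159 g
% Na2CO3 = 0.159 / 0.264 × 100 = 60.3 %

60.3 %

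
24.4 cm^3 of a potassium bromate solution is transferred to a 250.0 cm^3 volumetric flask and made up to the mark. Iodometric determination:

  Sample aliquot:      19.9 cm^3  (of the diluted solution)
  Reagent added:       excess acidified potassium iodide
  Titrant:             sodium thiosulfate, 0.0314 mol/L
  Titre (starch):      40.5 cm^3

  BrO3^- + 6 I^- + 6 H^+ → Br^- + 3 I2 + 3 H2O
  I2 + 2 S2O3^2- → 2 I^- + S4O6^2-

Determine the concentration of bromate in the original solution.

n(S2O3^2-) = 0.0405 × 0.0314 = 1.27 × 10^-3 mol
n(I2) = n(S2O3^2-)/2 = 6.36 × 10^-4 mol
From the 1:3 ratio, n(BrO3^-) in the aliquot = 1/3 × 6.36 × 10^-4 = 2.12 × 10^-4 mol
[BrO3^-]_dilute = 2.12 × 10^-4 / 0.0199 = 0.0107 mol/L
[BrO3^-]_original = 0.0107 × 250.0/24.4 = 0.109 mol/L

0.109 mol/L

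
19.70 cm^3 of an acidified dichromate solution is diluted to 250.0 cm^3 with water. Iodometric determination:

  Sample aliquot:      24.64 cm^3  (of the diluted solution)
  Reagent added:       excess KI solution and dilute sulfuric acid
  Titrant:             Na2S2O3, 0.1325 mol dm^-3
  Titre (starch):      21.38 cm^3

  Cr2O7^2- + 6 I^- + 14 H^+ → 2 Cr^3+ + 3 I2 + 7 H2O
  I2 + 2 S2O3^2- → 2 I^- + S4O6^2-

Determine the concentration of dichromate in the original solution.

0.2432 mol/L

n(S2O3^2-) = 0.02138 × 0.1325 = 2.833 × 10^-3 mol
n(I2) = n(S2O3^2-)/2 = 1.416 × 10^-3 mol
From the 1:3 ratio, n(Cr2O7^2-) in the aliquot = 1/3 × 1.416 × 10^-3 = 4.721 × 10^-4 mol
[Cr2O7^2-]_dilute = 4.721 × 10^-4 / 0.02464 = 0.01916 mol/L
[Cr2O7^2-]_original = 0.01916 × 250.0/19.70 = 0.2432 mol/L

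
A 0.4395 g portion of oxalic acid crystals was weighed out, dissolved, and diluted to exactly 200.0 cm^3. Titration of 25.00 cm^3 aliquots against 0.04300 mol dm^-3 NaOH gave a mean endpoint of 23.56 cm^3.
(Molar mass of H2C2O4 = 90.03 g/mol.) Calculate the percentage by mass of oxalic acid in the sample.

83.01 %

H2C2O4 + 2 NaOH → Na2C2O4 + 2 H2O
n(NaOH) per titration = 0.02356 × 0.04300 = 1.013 × 10^-3 mol
From the 1:2 ratio, n(H2C2O4) in each aliquot = 1/2 × 1.013 × 10^-3 = 5.065 × 10^-4 mol
n(H2C2O4) in the whole flask = 5.065 × 10^-4 × 200.0/25.00 = 4.052 × 10^-3 mol
mass of H2C2O4 = 4.052 × 10^-3 × 90.03 = 0.3648 g
% H2C2O4 = 0.3648 / 0.4395 × 100 = 83.01 %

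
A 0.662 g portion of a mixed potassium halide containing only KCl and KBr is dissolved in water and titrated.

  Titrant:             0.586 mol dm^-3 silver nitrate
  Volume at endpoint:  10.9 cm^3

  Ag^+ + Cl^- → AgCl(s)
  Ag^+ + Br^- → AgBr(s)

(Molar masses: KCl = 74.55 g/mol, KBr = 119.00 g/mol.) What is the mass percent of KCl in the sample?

n(AgNO3) = 0.0109 × 0.586 = 6.39 × 10^-3 mol
Let x = n(KCl), y = n(KBr).
Titrant: 1x + 1y = 6.39 × 10^-3;  mass: 74.55x + 119.00y = 0.662
Solving, x = 2.21 × 10^-3 mol, y = 4.18 × 10^-3 mol
mass of KCl = 2.21 × 10^-3 × 74.55 = 0.165 g
% KCl = 0.165 / 0.662 × 100 = 24.9 %

24.9 %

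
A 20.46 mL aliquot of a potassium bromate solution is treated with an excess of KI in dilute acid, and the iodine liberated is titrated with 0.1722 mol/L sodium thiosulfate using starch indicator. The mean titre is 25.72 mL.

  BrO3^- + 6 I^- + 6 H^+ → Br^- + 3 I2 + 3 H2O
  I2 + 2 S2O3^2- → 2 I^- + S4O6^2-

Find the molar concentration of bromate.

n(S2O3^2-) = 0.02572 × 0.1722 = 4.429 × 10^-3 mol
n(I2) = n(S2O3^2-)/2 = 2.214 × 10^-3 mol
From the 1:3 ratio, n(BrO3^-) in the aliquot = 1/3 × 2.214 × 10^-3 = 7.382 × 10^-4 mol
[BrO3^-] = 7.382 × 10^-4 / 0.02046 = 0.03608 mol/L

0.03608 mol/L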